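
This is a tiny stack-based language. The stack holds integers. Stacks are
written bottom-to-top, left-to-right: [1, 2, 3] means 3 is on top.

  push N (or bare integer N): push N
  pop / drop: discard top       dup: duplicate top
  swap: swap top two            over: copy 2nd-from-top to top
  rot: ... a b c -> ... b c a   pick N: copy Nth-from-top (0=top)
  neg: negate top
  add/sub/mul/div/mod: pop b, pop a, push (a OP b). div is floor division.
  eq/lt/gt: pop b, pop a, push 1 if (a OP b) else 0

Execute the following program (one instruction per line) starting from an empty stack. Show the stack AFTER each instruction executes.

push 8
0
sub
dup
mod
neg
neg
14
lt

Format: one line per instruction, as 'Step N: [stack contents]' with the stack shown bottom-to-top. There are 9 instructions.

Step 1: [8]
Step 2: [8, 0]
Step 3: [8]
Step 4: [8, 8]
Step 5: [0]
Step 6: [0]
Step 7: [0]
Step 8: [0, 14]
Step 9: [1]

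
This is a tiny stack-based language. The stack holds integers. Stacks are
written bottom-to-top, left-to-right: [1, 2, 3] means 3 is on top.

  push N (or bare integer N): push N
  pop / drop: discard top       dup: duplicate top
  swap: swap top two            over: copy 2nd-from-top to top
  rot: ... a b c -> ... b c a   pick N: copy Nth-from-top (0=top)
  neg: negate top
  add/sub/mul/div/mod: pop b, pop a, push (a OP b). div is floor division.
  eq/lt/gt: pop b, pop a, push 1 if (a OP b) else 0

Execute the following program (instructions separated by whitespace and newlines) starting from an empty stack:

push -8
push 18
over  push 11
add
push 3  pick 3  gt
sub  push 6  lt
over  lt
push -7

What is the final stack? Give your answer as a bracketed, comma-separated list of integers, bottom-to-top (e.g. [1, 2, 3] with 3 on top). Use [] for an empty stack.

After 'push -8': [-8]
After 'push 18': [-8, 18]
After 'over': [-8, 18, -8]
After 'push 11': [-8, 18, -8, 11]
After 'add': [-8, 18, 3]
After 'push 3': [-8, 18, 3, 3]
After 'pick 3': [-8, 18, 3, 3, -8]
After 'gt': [-8, 18, 3, 1]
After 'sub': [-8, 18, 2]
After 'push 6': [-8, 18, 2, 6]
After 'lt': [-8, 18, 1]
After 'over': [-8, 18, 1, 18]
After 'lt': [-8, 18, 1]
After 'push -7': [-8, 18, 1, -7]

Answer: [-8, 18, 1, -7]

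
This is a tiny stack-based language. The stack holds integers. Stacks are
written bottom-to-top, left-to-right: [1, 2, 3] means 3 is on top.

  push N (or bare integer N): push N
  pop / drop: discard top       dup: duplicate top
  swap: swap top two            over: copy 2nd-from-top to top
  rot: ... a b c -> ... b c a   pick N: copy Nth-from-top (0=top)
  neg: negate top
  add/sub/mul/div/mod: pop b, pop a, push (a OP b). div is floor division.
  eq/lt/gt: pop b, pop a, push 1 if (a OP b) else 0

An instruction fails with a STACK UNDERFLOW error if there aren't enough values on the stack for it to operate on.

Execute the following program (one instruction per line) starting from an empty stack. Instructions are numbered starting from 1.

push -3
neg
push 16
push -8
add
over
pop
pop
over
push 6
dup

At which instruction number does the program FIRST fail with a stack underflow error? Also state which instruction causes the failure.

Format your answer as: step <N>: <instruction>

Step 1 ('push -3'): stack = [-3], depth = 1
Step 2 ('neg'): stack = [3], depth = 1
Step 3 ('push 16'): stack = [3, 16], depth = 2
Step 4 ('push -8'): stack = [3, 16, -8], depth = 3
Step 5 ('add'): stack = [3, 8], depth = 2
Step 6 ('over'): stack = [3, 8, 3], depth = 3
Step 7 ('pop'): stack = [3, 8], depth = 2
Step 8 ('pop'): stack = [3], depth = 1
Step 9 ('over'): needs 2 value(s) but depth is 1 — STACK UNDERFLOW

Answer: step 9: over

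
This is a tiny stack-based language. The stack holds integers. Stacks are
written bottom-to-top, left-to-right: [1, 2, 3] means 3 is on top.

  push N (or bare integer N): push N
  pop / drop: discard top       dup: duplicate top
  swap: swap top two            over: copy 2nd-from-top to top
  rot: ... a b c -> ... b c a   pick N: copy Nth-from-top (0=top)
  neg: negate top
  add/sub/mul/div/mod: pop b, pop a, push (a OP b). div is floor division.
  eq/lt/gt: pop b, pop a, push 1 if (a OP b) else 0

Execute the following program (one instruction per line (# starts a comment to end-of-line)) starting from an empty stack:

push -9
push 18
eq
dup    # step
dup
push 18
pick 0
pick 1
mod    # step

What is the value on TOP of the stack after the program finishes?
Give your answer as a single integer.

After 'push -9': [-9]
After 'push 18': [-9, 18]
After 'eq': [0]
After 'dup': [0, 0]
After 'dup': [0, 0, 0]
After 'push 18': [0, 0, 0, 18]
After 'pick 0': [0, 0, 0, 18, 18]
After 'pick 1': [0, 0, 0, 18, 18, 18]
After 'mod': [0, 0, 0, 18, 0]

Answer: 0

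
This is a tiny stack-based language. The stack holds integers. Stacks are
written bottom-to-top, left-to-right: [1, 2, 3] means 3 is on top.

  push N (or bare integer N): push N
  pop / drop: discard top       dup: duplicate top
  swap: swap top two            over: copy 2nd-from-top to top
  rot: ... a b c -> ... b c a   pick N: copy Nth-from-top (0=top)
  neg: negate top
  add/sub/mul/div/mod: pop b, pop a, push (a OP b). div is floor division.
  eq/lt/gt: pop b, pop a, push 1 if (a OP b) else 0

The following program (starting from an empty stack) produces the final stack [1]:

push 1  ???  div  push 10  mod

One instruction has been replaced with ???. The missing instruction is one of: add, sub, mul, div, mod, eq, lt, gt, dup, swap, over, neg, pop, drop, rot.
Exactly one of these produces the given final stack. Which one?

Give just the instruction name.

Answer: dup

Derivation:
Stack before ???: [1]
Stack after ???:  [1, 1]
The instruction that transforms [1] -> [1, 1] is: dup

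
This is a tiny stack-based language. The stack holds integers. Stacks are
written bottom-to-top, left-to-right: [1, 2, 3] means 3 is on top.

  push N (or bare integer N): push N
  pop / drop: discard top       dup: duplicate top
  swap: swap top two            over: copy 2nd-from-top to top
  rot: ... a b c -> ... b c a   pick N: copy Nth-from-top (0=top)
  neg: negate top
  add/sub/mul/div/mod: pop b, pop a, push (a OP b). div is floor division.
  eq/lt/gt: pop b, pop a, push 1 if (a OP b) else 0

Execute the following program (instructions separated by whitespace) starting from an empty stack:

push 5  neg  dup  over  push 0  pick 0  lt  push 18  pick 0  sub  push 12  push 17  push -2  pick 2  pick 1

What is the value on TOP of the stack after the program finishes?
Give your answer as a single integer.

Answer: -2

Derivation:
After 'push 5': [5]
After 'neg': [-5]
After 'dup': [-5, -5]
After 'over': [-5, -5, -5]
After 'push 0': [-5, -5, -5, 0]
After 'pick 0': [-5, -5, -5, 0, 0]
After 'lt': [-5, -5, -5, 0]
After 'push 18': [-5, -5, -5, 0, 18]
After 'pick 0': [-5, -5, -5, 0, 18, 18]
After 'sub': [-5, -5, -5, 0, 0]
After 'push 12': [-5, -5, -5, 0, 0, 12]
After 'push 17': [-5, -5, -5, 0, 0, 12, 17]
After 'push -2': [-5, -5, -5, 0, 0, 12, 17, -2]
After 'pick 2': [-5, -5, -5, 0, 0, 12, 17, -2, 12]
After 'pick 1': [-5, -5, -5, 0, 0, 12, 17, -2, 12, -2]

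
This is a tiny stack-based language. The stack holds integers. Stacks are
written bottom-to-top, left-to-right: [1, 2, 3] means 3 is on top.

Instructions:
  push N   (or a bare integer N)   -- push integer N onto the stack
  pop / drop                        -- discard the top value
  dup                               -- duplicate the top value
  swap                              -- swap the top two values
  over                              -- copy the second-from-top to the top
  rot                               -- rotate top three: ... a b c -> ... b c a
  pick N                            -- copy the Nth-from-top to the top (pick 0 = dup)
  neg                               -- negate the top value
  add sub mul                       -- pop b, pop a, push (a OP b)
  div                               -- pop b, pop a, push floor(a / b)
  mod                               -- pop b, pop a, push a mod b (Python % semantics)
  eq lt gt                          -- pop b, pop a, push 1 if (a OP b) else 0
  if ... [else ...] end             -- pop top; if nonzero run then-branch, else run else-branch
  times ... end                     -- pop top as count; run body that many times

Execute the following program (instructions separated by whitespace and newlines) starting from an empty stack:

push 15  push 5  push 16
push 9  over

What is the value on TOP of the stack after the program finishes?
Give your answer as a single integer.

After 'push 15': [15]
After 'push 5': [15, 5]
After 'push 16': [15, 5, 16]
After 'push 9': [15, 5, 16, 9]
After 'over': [15, 5, 16, 9, 16]

Answer: 16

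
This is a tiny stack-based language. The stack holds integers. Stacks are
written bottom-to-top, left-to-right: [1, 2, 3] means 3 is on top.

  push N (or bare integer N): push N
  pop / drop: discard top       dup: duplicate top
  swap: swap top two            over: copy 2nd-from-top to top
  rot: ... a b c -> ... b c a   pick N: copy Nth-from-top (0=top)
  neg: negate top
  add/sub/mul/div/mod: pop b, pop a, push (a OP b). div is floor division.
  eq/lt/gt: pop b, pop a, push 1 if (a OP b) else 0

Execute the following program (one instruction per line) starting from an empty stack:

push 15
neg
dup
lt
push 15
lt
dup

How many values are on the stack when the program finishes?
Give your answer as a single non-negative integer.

Answer: 2

Derivation:
After 'push 15': stack = [15] (depth 1)
After 'neg': stack = [-15] (depth 1)
After 'dup': stack = [-15, -15] (depth 2)
After 'lt': stack = [0] (depth 1)
After 'push 15': stack = [0, 15] (depth 2)
After 'lt': stack = [1] (depth 1)
After 'dup': stack = [1, 1] (depth 2)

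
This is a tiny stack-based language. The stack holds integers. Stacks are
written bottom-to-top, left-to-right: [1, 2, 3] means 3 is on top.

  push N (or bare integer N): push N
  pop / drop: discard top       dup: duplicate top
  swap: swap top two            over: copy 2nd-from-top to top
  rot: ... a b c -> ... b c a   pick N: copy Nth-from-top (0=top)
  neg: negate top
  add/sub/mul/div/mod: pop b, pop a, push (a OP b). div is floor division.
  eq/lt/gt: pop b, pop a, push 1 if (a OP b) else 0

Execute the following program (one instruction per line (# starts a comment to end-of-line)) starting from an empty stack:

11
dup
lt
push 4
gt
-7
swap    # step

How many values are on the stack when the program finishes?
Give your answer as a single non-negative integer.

After 'push 11': stack = [11] (depth 1)
After 'dup': stack = [11, 11] (depth 2)
After 'lt': stack = [0] (depth 1)
After 'push 4': stack = [0, 4] (depth 2)
After 'gt': stack = [0] (depth 1)
After 'push -7': stack = [0, -7] (depth 2)
After 'swap': stack = [-7, 0] (depth 2)

Answer: 2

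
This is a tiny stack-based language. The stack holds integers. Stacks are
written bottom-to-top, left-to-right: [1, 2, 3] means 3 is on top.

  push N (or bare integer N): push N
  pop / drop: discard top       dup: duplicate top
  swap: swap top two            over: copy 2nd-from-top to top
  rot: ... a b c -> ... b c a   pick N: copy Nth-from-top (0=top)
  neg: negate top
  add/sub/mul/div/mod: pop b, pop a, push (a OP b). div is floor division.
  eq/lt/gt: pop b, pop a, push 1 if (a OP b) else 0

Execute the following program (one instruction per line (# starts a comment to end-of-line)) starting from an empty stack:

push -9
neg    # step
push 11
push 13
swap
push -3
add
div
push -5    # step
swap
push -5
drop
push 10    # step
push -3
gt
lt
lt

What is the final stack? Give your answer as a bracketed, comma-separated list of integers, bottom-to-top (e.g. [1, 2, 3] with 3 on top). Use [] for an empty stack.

Answer: [9, 1]

Derivation:
After 'push -9': [-9]
After 'neg': [9]
After 'push 11': [9, 11]
After 'push 13': [9, 11, 13]
After 'swap': [9, 13, 11]
After 'push -3': [9, 13, 11, -3]
After 'add': [9, 13, 8]
After 'div': [9, 1]
After 'push -5': [9, 1, -5]
After 'swap': [9, -5, 1]
After 'push -5': [9, -5, 1, -5]
After 'drop': [9, -5, 1]
After 'push 10': [9, -5, 1, 10]
After 'push -3': [9, -5, 1, 10, -3]
After 'gt': [9, -5, 1, 1]
After 'lt': [9, -5, 0]
After 'lt': [9, 1]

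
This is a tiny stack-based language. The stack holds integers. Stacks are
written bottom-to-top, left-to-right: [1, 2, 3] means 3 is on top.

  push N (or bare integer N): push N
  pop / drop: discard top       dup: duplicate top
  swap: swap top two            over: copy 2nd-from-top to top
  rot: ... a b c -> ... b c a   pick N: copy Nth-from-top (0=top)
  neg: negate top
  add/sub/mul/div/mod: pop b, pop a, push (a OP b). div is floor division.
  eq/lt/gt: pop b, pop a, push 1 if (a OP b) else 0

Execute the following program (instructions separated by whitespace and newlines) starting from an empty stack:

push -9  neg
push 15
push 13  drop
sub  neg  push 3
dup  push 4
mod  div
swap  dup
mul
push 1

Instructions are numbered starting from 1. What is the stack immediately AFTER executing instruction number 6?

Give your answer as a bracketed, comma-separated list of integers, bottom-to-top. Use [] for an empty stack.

Answer: [-6]

Derivation:
Step 1 ('push -9'): [-9]
Step 2 ('neg'): [9]
Step 3 ('push 15'): [9, 15]
Step 4 ('push 13'): [9, 15, 13]
Step 5 ('drop'): [9, 15]
Step 6 ('sub'): [-6]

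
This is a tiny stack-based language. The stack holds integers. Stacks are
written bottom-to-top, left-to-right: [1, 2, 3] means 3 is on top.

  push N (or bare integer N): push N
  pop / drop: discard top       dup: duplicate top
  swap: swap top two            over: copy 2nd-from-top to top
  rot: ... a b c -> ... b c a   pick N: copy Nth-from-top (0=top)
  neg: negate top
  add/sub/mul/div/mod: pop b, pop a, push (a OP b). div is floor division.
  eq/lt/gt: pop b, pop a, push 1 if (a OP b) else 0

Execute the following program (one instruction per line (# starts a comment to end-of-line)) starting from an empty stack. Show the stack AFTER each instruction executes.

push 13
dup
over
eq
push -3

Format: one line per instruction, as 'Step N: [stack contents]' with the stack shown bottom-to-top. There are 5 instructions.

Step 1: [13]
Step 2: [13, 13]
Step 3: [13, 13, 13]
Step 4: [13, 1]
Step 5: [13, 1, -3]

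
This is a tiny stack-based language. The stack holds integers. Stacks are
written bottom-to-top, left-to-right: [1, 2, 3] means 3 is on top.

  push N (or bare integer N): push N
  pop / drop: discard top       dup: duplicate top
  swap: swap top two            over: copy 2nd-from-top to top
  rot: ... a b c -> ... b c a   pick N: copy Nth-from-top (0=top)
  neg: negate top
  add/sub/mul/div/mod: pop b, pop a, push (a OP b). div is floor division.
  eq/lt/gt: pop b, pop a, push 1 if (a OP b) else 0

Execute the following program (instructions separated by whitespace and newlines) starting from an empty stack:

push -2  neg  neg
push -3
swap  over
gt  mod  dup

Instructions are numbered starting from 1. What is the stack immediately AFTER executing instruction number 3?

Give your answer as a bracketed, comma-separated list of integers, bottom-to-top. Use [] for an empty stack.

Step 1 ('push -2'): [-2]
Step 2 ('neg'): [2]
Step 3 ('neg'): [-2]

Answer: [-2]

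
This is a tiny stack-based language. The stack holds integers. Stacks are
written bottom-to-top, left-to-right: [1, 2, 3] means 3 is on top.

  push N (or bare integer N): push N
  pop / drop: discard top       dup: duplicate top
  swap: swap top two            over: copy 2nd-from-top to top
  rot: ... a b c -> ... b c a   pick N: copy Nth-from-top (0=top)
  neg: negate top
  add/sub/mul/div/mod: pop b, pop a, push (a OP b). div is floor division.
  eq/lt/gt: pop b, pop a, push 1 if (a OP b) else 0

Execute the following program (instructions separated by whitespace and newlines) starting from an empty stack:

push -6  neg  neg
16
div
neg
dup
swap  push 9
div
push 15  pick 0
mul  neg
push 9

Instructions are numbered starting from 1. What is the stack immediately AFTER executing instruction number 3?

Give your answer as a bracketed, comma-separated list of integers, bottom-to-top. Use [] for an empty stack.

Answer: [-6]

Derivation:
Step 1 ('push -6'): [-6]
Step 2 ('neg'): [6]
Step 3 ('neg'): [-6]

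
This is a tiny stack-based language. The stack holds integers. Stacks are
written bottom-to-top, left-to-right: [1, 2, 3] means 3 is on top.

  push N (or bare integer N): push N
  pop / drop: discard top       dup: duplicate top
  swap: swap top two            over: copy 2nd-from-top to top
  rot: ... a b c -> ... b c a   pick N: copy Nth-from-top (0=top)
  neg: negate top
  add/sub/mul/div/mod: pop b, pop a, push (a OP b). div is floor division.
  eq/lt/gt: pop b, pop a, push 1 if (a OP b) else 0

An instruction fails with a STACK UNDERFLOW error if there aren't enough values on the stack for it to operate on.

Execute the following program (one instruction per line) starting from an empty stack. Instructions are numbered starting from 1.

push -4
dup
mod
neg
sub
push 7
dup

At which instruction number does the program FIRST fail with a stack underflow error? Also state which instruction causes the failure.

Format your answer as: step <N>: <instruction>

Answer: step 5: sub

Derivation:
Step 1 ('push -4'): stack = [-4], depth = 1
Step 2 ('dup'): stack = [-4, -4], depth = 2
Step 3 ('mod'): stack = [0], depth = 1
Step 4 ('neg'): stack = [0], depth = 1
Step 5 ('sub'): needs 2 value(s) but depth is 1 — STACK UNDERFLOW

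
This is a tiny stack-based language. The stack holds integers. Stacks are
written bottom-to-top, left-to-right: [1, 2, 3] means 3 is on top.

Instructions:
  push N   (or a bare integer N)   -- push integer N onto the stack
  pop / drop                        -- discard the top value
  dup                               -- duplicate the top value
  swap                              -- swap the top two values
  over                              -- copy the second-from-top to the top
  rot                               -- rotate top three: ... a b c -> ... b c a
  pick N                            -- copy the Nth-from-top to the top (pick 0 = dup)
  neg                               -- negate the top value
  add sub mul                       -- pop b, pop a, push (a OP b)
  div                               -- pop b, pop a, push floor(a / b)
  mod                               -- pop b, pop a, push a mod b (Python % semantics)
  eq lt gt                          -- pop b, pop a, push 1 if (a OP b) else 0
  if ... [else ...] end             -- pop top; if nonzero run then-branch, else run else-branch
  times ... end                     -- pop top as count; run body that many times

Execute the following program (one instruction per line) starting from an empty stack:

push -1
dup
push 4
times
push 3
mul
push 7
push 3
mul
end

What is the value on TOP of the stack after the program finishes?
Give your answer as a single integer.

After 'push -1': [-1]
After 'dup': [-1, -1]
After 'push 4': [-1, -1, 4]
After 'times': [-1, -1]
After 'push 3': [-1, -1, 3]
After 'mul': [-1, -3]
After 'push 7': [-1, -3, 7]
After 'push 3': [-1, -3, 7, 3]
After 'mul': [-1, -3, 21]
After 'push 3': [-1, -3, 21, 3]
  ...
After 'push 3': [-1, -3, 63, 21, 3]
After 'mul': [-1, -3, 63, 63]
After 'push 7': [-1, -3, 63, 63, 7]
After 'push 3': [-1, -3, 63, 63, 7, 3]
After 'mul': [-1, -3, 63, 63, 21]
After 'push 3': [-1, -3, 63, 63, 21, 3]
After 'mul': [-1, -3, 63, 63, 63]
After 'push 7': [-1, -3, 63, 63, 63, 7]
After 'push 3': [-1, -3, 63, 63, 63, 7, 3]
After 'mul': [-1, -3, 63, 63, 63, 21]

Answer: 21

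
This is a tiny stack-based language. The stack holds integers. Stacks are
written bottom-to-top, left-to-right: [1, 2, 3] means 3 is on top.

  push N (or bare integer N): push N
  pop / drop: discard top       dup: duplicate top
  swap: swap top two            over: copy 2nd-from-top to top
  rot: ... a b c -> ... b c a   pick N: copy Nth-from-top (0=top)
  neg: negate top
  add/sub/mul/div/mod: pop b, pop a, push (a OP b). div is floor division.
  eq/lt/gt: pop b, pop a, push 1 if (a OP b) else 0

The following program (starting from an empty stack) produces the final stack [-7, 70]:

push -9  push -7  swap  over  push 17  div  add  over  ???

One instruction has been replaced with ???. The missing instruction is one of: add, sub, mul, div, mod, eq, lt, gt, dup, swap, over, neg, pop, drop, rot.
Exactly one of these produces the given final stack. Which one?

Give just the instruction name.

Answer: mul

Derivation:
Stack before ???: [-7, -10, -7]
Stack after ???:  [-7, 70]
The instruction that transforms [-7, -10, -7] -> [-7, 70] is: mul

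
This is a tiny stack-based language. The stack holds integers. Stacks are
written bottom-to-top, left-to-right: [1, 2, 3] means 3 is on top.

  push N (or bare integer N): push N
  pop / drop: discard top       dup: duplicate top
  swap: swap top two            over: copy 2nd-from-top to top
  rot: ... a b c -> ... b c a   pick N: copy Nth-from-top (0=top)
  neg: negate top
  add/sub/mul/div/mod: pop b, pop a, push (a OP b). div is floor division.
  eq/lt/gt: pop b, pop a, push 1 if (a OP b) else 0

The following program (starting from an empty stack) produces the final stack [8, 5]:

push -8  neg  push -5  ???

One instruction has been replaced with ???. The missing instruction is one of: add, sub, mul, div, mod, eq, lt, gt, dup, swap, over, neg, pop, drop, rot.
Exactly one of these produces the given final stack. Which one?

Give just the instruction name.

Stack before ???: [8, -5]
Stack after ???:  [8, 5]
The instruction that transforms [8, -5] -> [8, 5] is: neg

Answer: neg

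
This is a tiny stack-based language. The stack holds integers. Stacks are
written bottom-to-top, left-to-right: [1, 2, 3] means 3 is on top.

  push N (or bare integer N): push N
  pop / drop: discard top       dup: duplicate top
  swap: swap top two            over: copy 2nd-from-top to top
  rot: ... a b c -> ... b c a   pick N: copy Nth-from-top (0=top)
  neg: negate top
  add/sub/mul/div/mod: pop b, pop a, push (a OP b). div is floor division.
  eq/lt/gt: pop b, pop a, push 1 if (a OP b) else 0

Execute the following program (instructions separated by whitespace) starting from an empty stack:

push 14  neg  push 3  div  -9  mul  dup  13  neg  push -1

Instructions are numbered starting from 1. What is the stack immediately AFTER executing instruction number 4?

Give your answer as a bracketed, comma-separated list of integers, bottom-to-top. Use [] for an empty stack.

Step 1 ('push 14'): [14]
Step 2 ('neg'): [-14]
Step 3 ('push 3'): [-14, 3]
Step 4 ('div'): [-5]

Answer: [-5]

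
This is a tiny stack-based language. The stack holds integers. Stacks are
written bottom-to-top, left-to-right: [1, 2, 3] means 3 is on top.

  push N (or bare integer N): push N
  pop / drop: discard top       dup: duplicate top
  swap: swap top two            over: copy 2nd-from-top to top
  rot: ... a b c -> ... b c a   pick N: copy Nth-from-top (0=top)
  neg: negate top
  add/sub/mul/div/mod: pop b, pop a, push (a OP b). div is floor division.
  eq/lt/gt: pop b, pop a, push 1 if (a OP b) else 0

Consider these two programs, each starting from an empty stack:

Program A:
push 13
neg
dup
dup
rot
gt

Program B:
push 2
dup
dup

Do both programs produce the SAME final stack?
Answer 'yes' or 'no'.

Program A trace:
  After 'push 13': [13]
  After 'neg': [-13]
  After 'dup': [-13, -13]
  After 'dup': [-13, -13, -13]
  After 'rot': [-13, -13, -13]
  After 'gt': [-13, 0]
Program A final stack: [-13, 0]

Program B trace:
  After 'push 2': [2]
  After 'dup': [2, 2]
  After 'dup': [2, 2, 2]
Program B final stack: [2, 2, 2]
Same: no

Answer: no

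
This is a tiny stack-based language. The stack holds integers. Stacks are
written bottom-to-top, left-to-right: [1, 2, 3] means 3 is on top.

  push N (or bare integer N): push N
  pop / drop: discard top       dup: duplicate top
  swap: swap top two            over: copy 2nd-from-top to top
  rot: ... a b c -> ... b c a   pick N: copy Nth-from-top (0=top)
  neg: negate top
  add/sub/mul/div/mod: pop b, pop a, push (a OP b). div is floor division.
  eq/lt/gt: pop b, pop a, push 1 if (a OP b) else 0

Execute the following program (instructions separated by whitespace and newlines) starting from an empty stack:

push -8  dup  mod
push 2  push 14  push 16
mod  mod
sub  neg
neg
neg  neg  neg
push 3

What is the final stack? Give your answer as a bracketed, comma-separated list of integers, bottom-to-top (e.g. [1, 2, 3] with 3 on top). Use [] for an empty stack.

Answer: [2, 3]

Derivation:
After 'push -8': [-8]
After 'dup': [-8, -8]
After 'mod': [0]
After 'push 2': [0, 2]
After 'push 14': [0, 2, 14]
After 'push 16': [0, 2, 14, 16]
After 'mod': [0, 2, 14]
After 'mod': [0, 2]
After 'sub': [-2]
After 'neg': [2]
After 'neg': [-2]
After 'neg': [2]
After 'neg': [-2]
After 'neg': [2]
After 'push 3': [2, 3]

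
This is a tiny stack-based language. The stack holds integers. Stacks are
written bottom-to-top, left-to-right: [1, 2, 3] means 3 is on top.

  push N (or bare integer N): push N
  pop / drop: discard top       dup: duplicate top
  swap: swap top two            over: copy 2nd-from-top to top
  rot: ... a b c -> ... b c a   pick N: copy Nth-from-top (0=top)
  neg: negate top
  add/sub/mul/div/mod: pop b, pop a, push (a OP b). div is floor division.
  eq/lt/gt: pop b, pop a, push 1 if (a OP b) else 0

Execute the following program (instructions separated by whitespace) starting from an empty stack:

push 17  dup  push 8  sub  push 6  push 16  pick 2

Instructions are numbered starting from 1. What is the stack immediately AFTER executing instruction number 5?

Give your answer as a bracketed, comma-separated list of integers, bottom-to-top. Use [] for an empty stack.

Answer: [17, 9, 6]

Derivation:
Step 1 ('push 17'): [17]
Step 2 ('dup'): [17, 17]
Step 3 ('push 8'): [17, 17, 8]
Step 4 ('sub'): [17, 9]
Step 5 ('push 6'): [17, 9, 6]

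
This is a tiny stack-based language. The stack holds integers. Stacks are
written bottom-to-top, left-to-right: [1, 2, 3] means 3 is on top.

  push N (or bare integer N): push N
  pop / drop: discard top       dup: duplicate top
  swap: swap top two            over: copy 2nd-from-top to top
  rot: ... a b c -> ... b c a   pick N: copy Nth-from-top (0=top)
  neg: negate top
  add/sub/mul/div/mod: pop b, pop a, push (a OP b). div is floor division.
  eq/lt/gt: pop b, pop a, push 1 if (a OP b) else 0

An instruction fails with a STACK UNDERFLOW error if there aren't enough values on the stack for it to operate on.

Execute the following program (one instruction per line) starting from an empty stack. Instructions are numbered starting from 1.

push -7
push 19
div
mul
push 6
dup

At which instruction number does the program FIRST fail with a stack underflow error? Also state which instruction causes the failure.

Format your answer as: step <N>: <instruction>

Answer: step 4: mul

Derivation:
Step 1 ('push -7'): stack = [-7], depth = 1
Step 2 ('push 19'): stack = [-7, 19], depth = 2
Step 3 ('div'): stack = [-1], depth = 1
Step 4 ('mul'): needs 2 value(s) but depth is 1 — STACK UNDERFLOW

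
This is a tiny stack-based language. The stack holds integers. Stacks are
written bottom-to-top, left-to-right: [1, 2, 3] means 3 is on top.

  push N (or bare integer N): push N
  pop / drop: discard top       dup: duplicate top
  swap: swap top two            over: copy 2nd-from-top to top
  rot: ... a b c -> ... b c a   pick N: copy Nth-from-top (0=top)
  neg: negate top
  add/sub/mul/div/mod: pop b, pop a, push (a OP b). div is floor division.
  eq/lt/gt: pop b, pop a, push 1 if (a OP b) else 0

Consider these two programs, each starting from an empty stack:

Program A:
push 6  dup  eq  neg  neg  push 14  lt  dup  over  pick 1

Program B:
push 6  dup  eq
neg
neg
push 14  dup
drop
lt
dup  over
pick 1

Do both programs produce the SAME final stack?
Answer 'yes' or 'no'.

Answer: yes

Derivation:
Program A trace:
  After 'push 6': [6]
  After 'dup': [6, 6]
  After 'eq': [1]
  After 'neg': [-1]
  After 'neg': [1]
  After 'push 14': [1, 14]
  After 'lt': [1]
  After 'dup': [1, 1]
  After 'over': [1, 1, 1]
  After 'pick 1': [1, 1, 1, 1]
Program A final stack: [1, 1, 1, 1]

Program B trace:
  After 'push 6': [6]
  After 'dup': [6, 6]
  After 'eq': [1]
  After 'neg': [-1]
  After 'neg': [1]
  After 'push 14': [1, 14]
  After 'dup': [1, 14, 14]
  After 'drop': [1, 14]
  After 'lt': [1]
  After 'dup': [1, 1]
  After 'over': [1, 1, 1]
  After 'pick 1': [1, 1, 1, 1]
Program B final stack: [1, 1, 1, 1]
Same: yes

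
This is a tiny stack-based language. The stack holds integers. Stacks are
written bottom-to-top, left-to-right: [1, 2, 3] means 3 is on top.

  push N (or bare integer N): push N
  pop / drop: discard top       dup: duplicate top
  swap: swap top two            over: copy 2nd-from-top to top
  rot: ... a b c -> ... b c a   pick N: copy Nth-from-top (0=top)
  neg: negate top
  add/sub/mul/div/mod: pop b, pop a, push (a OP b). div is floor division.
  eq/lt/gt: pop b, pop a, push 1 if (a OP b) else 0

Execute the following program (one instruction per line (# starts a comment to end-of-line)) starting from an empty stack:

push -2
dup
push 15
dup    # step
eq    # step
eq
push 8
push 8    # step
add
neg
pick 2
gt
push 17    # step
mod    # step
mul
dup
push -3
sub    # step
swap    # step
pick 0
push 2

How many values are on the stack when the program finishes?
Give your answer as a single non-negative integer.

After 'push -2': stack = [-2] (depth 1)
After 'dup': stack = [-2, -2] (depth 2)
After 'push 15': stack = [-2, -2, 15] (depth 3)
After 'dup': stack = [-2, -2, 15, 15] (depth 4)
After 'eq': stack = [-2, -2, 1] (depth 3)
After 'eq': stack = [-2, 0] (depth 2)
After 'push 8': stack = [-2, 0, 8] (depth 3)
After 'push 8': stack = [-2, 0, 8, 8] (depth 4)
After 'add': stack = [-2, 0, 16] (depth 3)
After 'neg': stack = [-2, 0, -16] (depth 3)
  ...
After 'gt': stack = [-2, 0, 0] (depth 3)
After 'push 17': stack = [-2, 0, 0, 17] (depth 4)
After 'mod': stack = [-2, 0, 0] (depth 3)
After 'mul': stack = [-2, 0] (depth 2)
After 'dup': stack = [-2, 0, 0] (depth 3)
After 'push -3': stack = [-2, 0, 0, -3] (depth 4)
After 'sub': stack = [-2, 0, 3] (depth 3)
After 'swap': stack = [-2, 3, 0] (depth 3)
After 'pick 0': stack = [-2, 3, 0, 0] (depth 4)
After 'push 2': stack = [-2, 3, 0, 0, 2] (depth 5)

Answer: 5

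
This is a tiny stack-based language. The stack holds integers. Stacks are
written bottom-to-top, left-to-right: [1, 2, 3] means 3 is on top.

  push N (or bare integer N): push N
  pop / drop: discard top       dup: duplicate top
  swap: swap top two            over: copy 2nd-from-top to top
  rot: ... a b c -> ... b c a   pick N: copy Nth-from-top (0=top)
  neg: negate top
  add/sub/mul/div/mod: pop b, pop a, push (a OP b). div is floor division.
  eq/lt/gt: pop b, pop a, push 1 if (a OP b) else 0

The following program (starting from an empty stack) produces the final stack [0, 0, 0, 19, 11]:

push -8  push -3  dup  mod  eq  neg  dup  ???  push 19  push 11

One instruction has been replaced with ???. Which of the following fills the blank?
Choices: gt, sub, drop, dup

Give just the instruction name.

Answer: dup

Derivation:
Stack before ???: [0, 0]
Stack after ???:  [0, 0, 0]
Checking each choice:
  gt: produces [0, 19, 11]
  sub: produces [0, 19, 11]
  drop: produces [0, 19, 11]
  dup: MATCH


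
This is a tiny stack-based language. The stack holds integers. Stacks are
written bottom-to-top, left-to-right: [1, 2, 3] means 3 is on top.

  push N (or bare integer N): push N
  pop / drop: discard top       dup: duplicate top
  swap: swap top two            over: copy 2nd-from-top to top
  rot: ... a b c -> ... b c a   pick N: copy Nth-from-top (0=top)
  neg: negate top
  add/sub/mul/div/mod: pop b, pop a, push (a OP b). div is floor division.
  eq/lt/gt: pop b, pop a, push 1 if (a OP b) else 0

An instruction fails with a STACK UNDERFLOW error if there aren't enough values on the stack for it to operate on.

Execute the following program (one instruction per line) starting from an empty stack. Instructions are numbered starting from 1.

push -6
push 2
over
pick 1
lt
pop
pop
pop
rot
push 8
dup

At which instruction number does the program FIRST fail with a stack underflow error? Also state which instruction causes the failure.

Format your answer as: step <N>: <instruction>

Answer: step 9: rot

Derivation:
Step 1 ('push -6'): stack = [-6], depth = 1
Step 2 ('push 2'): stack = [-6, 2], depth = 2
Step 3 ('over'): stack = [-6, 2, -6], depth = 3
Step 4 ('pick 1'): stack = [-6, 2, -6, 2], depth = 4
Step 5 ('lt'): stack = [-6, 2, 1], depth = 3
Step 6 ('pop'): stack = [-6, 2], depth = 2
Step 7 ('pop'): stack = [-6], depth = 1
Step 8 ('pop'): stack = [], depth = 0
Step 9 ('rot'): needs 3 value(s) but depth is 0 — STACK UNDERFLOW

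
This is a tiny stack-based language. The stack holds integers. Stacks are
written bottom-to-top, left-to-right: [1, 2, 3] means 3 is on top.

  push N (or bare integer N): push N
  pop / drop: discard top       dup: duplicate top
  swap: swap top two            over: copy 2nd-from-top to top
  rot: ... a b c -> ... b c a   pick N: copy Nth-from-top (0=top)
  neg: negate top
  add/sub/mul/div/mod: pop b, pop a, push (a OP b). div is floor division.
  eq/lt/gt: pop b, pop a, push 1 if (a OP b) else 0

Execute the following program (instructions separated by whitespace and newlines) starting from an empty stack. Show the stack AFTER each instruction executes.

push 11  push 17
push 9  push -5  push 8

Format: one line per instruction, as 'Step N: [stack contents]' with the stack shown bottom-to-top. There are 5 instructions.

Step 1: [11]
Step 2: [11, 17]
Step 3: [11, 17, 9]
Step 4: [11, 17, 9, -5]
Step 5: [11, 17, 9, -5, 8]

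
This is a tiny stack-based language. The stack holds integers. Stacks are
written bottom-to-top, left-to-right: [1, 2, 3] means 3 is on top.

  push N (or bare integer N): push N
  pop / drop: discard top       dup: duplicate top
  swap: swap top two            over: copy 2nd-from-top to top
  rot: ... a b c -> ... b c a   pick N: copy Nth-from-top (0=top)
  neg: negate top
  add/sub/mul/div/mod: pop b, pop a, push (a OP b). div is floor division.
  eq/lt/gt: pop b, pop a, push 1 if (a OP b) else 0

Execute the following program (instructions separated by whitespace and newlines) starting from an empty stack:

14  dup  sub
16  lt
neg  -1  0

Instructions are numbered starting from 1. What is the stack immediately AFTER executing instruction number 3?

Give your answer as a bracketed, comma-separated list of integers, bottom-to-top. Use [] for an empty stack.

Answer: [0]

Derivation:
Step 1 ('14'): [14]
Step 2 ('dup'): [14, 14]
Step 3 ('sub'): [0]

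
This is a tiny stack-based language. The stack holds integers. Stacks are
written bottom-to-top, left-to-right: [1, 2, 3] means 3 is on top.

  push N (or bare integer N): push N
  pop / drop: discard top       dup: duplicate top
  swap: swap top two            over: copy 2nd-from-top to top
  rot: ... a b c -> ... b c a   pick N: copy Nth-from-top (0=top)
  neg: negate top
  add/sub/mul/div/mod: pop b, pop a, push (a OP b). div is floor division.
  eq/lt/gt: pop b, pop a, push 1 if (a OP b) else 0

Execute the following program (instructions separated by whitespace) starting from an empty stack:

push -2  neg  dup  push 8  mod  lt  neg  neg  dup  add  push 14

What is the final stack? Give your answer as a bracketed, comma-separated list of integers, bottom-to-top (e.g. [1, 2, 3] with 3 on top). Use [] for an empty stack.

After 'push -2': [-2]
After 'neg': [2]
After 'dup': [2, 2]
After 'push 8': [2, 2, 8]
After 'mod': [2, 2]
After 'lt': [0]
After 'neg': [0]
After 'neg': [0]
After 'dup': [0, 0]
After 'add': [0]
After 'push 14': [0, 14]

Answer: [0, 14]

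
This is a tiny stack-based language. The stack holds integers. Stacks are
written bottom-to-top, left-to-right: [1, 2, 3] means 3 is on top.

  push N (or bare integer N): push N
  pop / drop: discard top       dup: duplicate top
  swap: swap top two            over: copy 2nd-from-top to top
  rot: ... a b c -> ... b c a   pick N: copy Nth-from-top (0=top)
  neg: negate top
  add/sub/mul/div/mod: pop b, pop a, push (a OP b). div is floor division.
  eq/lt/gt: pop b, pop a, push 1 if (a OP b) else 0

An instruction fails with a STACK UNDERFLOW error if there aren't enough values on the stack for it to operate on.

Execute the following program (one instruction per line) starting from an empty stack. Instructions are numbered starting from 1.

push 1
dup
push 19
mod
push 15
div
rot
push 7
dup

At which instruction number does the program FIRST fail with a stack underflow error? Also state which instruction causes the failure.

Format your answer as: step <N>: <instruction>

Step 1 ('push 1'): stack = [1], depth = 1
Step 2 ('dup'): stack = [1, 1], depth = 2
Step 3 ('push 19'): stack = [1, 1, 19], depth = 3
Step 4 ('mod'): stack = [1, 1], depth = 2
Step 5 ('push 15'): stack = [1, 1, 15], depth = 3
Step 6 ('div'): stack = [1, 0], depth = 2
Step 7 ('rot'): needs 3 value(s) but depth is 2 — STACK UNDERFLOW

Answer: step 7: rot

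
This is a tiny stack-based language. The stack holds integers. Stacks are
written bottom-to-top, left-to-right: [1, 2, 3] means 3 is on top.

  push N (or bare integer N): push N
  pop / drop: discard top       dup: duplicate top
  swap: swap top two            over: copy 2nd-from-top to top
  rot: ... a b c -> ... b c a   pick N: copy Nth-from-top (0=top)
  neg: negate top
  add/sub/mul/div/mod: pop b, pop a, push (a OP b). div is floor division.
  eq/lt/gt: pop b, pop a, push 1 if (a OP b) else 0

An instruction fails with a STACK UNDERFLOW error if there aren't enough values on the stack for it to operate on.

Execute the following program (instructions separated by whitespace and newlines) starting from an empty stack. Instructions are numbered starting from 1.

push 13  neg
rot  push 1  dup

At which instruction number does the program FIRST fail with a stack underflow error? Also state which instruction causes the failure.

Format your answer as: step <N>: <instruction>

Step 1 ('push 13'): stack = [13], depth = 1
Step 2 ('neg'): stack = [-13], depth = 1
Step 3 ('rot'): needs 3 value(s) but depth is 1 — STACK UNDERFLOW

Answer: step 3: rot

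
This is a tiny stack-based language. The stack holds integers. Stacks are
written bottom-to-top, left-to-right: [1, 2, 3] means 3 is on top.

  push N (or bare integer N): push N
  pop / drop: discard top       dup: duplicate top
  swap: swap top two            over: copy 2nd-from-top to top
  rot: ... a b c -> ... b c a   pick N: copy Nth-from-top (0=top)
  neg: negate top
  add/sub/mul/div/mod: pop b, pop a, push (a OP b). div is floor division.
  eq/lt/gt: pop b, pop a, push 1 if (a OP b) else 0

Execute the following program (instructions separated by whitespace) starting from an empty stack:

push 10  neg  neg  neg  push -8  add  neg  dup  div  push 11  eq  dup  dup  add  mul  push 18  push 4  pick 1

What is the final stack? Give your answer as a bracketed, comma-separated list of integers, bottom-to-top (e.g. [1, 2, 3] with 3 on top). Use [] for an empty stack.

After 'push 10': [10]
After 'neg': [-10]
After 'neg': [10]
After 'neg': [-10]
After 'push -8': [-10, -8]
After 'add': [-18]
After 'neg': [18]
After 'dup': [18, 18]
After 'div': [1]
After 'push 11': [1, 11]
After 'eq': [0]
After 'dup': [0, 0]
After 'dup': [0, 0, 0]
After 'add': [0, 0]
After 'mul': [0]
After 'push 18': [0, 18]
After 'push 4': [0, 18, 4]
After 'pick 1': [0, 18, 4, 18]

Answer: [0, 18, 4, 18]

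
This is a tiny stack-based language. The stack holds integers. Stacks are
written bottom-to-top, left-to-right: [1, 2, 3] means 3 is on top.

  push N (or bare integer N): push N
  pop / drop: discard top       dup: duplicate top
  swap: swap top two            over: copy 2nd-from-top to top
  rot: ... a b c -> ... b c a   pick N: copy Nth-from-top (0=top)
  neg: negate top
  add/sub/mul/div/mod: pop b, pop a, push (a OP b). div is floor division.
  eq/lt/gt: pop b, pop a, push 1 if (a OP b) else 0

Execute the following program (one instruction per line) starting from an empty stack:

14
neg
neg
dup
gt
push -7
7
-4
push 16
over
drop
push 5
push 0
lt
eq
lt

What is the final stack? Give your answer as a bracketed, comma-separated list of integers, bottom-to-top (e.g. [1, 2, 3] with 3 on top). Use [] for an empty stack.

After 'push 14': [14]
After 'neg': [-14]
After 'neg': [14]
After 'dup': [14, 14]
After 'gt': [0]
After 'push -7': [0, -7]
After 'push 7': [0, -7, 7]
After 'push -4': [0, -7, 7, -4]
After 'push 16': [0, -7, 7, -4, 16]
After 'over': [0, -7, 7, -4, 16, -4]
After 'drop': [0, -7, 7, -4, 16]
After 'push 5': [0, -7, 7, -4, 16, 5]
After 'push 0': [0, -7, 7, -4, 16, 5, 0]
After 'lt': [0, -7, 7, -4, 16, 0]
After 'eq': [0, -7, 7, -4, 0]
After 'lt': [0, -7, 7, 1]

Answer: [0, -7, 7, 1]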